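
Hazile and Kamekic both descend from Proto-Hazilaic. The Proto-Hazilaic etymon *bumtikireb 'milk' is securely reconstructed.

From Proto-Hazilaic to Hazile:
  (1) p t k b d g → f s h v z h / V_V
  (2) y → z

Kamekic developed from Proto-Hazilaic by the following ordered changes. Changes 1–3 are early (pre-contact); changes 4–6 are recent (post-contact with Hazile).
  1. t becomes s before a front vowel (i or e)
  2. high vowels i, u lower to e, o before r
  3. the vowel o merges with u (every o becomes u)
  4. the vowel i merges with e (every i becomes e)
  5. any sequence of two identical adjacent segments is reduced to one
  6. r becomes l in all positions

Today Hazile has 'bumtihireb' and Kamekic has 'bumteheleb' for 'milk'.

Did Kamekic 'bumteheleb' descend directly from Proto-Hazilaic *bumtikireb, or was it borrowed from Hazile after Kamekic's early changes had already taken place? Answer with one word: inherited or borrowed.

borrowed

If inherited, *bumtikireb would pass through all of Kamekic's changes:
Kamekic: *bumtikireb > bumsikireb > bumsikereb > bumsekereb > bumsekeleb  (by palatalisation, pre-rhotic lowering, vowel merger, unconditioned shift)
If borrowed from Hazile 'bumtihireb' after the early changes, it would undergo only the recent ones:
  rule 4 (vowel merger): bumtihireb → bumtehereb
  rule 5 (degemination): no change (bumtehereb)
  rule 6 (unconditioned shift): bumtehereb → bumteheleb
  ⇒ as a loan: bumteheleb
Kamekic 'bumteheleb' matches the loan outcome 'bumteheleb', not the inherited 'bumsekeleb' — it skipped the early Kamekic changes, so it was borrowed from Hazile.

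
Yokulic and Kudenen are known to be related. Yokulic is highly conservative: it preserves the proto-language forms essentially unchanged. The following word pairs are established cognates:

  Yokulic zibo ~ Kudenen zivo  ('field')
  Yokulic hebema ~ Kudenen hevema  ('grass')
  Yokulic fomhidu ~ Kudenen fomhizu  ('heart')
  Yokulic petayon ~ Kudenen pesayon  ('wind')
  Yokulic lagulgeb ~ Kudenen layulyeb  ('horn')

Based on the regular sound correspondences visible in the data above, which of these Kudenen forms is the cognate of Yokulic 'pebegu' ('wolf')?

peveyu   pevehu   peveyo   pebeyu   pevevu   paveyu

peveyu

hebema ~ hevema — Yokulic b corresponds to Kudenen v between vowels (before a front vowel).
lagulgeb ~ layulyeb — Yokulic g corresponds to Kudenen y between vowels (before a back vowel).
Applying these to Yokulic 'pebegu':
  pebegu → pevegu   (b→v between vowels (before a front vowel))
  pevegu → peveyu   (g→y between vowels (before a back vowel))
So the Kudenen cognate is 'peveyu'.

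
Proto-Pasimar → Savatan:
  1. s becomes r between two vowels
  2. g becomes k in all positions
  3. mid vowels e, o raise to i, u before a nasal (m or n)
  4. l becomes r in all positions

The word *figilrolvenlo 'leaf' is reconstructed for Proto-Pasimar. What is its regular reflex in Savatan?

Savatan: *figilrolvenlo
  figilrolvenlo (rule 1 does not apply)
  figilrolvenlo → fikilrolvenlo   [unconditioned shift]
  fikilrolvenlo → fikilrolvinlo   [pre-nasal raising]
  fikilrolvinlo → fikirrorvinro   [unconditioned shift]
  giving Savatan fikirrorvinro.

fikirrorvinro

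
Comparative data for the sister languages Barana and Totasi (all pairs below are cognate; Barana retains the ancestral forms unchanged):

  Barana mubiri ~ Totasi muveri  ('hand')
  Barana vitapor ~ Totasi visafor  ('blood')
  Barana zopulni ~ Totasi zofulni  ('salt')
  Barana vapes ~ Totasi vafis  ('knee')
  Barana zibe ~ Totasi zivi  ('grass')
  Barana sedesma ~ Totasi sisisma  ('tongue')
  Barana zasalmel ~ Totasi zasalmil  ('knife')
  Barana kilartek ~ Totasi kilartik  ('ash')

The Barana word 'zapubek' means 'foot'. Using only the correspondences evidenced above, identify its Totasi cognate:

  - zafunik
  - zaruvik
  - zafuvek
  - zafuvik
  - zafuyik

zopulni ~ zofulni — Barana p corresponds to Totasi f between vowels (before a back vowel).
zibe ~ zivi — Barana b corresponds to Totasi v between vowels (before a front vowel).
vapes ~ vafis, sedesma ~ sisisma — Barana e corresponds to Totasi i after a consonant, before a consonant other than r, m, n, p, b, f, v.
Applying these to Barana 'zapubek':
  zapubek → zafubek   (p→f between vowels (before a back vowel))
  zafubek → zafuvek   (b→v between vowels (before a front vowel))
  zafuvek → zafuvik   (e→i after a consonant, before a consonant other than r, m, n, p, b, f, v)
So the Totasi cognate is 'zafuvik'.

zafuvik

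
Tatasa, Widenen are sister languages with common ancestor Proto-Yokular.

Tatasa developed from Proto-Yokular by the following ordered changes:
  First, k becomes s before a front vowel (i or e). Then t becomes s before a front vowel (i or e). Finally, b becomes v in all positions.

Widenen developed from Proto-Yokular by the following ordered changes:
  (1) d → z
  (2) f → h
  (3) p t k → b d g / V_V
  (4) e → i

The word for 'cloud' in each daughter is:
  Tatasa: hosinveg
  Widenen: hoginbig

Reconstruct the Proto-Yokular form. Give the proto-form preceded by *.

Position 7: Tatasa has e, Widenen has i. Tatasa preserves e here (none of its changes turn any other segment into e), so the proto-segment is *e.
Position 6: Tatasa has v, Widenen has b. Taking the neighbouring segments as reconstructed: Tatasa v could go back to *b or *v; Widenen b can only go back to *b — the one source consistent with every daughter is *b.
Continuing position by position gives *hokinbeg; check it forward:
Tatasa: *hokinbeg
  hokinbeg → hosinbeg   [palatalisation]
  hosinbeg (rule 2 does not apply)
  hosinbeg → hosinveg   [unconditioned shift]
  giving Tatasa hosinveg.
Widenen: *hokinbeg
  hokinbeg (rule 1 does not apply)
  hokinbeg (rule 2 does not apply)
  hokinbeg → hoginbeg   [intervocalic voicing]
  hoginbeg → hoginbig   [vowel merger]
  giving Widenen hoginbig.
Only *hokinbeg yields all of Tatasa hosinveg, Widenen hoginbig.

*hokinbeg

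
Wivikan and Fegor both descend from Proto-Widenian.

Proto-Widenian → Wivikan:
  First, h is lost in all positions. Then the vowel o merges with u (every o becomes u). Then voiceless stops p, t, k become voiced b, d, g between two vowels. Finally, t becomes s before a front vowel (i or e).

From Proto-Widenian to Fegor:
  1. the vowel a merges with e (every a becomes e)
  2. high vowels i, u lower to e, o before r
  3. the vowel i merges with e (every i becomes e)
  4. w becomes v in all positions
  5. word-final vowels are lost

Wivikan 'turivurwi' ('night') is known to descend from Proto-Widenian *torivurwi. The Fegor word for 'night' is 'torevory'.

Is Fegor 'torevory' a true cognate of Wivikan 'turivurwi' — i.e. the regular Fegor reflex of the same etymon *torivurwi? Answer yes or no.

no

Derive the expected Fegor reflex of *torivurwi:
Fegor: start from *torivurwi.
  rule 1: no change — torivurwi
  rule 2 (pre-rhotic lowering): torivurwi → torivorwi
  rule 3 (vowel merger): torivorwi → torevorwe
  rule 4 (unconditioned shift): torevorwe → torevorve
  rule 5 (apocope): torevorve → torevorv
  ⇒ Fegor torevorv
The regular Fegor reflex would be 'torevorv', but the attested form is 'torevory'. The correspondence is irregular, so they are not cognates (the Fegor form has a different source).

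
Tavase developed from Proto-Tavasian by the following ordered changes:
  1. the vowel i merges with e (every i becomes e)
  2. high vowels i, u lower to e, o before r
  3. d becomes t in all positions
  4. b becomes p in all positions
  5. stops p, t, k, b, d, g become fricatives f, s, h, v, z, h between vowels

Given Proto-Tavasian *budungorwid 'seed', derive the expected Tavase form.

Tavase: start from *budungorwid.
  rule 1 (vowel merger): budungorwid → budungorwed
  rule 2: no change — budungorwed
  rule 3 (unconditioned shift): budungorwed → butungorwet
  rule 4 (unconditioned shift): butungorwet → putungorwet
  rule 5 (intervocalic lenition): putungorwet → pusungorwet
  ⇒ Tavase pusungorwet

pusungorwet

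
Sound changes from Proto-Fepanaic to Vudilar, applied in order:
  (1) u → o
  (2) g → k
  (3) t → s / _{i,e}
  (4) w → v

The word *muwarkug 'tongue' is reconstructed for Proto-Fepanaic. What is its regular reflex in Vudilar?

Vudilar: *muwarkug
  muwarkug → mowarkog   [vowel merger]
  mowarkog → mowarkok   [unconditioned shift]
  mowarkok (rule 3 does not apply)
  mowarkok → movarkok   [unconditioned shift]
  giving Vudilar movarkok.

movarkok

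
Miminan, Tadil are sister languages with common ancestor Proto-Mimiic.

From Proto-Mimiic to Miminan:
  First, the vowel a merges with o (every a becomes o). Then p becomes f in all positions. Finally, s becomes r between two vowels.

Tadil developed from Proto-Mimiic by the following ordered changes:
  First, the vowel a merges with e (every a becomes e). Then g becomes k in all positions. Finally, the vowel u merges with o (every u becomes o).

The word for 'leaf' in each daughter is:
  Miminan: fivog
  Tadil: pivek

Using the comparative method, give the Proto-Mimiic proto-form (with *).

*pivag

Position 5: Miminan has g, Tadil has k. Miminan preserves g here (none of its changes turn any other segment into g), so the proto-segment is *g.
Position 4: Miminan has o, Tadil has e. Taking the neighbouring segments as reconstructed: Miminan o could go back to *a or *o; Tadil e could go back to *a or *e — the one source consistent with every daughter is *a.
Position 1: Miminan has f, Tadil has p. Tadil preserves p here (none of its changes turn any other segment into p), so the proto-segment is *p.
The remaining positions agree across the daughters. Check the candidate against every language:
Miminan: *pivag > pivog > fivog  (by vowel merger, unconditioned shift)
Tadil: *pivag
  pivag → piveg   [vowel merger]
  piveg → pivek   [unconditioned shift]
  pivek (rule 3 does not apply)
  giving Tadil pivek.
*pivag is the unique common source.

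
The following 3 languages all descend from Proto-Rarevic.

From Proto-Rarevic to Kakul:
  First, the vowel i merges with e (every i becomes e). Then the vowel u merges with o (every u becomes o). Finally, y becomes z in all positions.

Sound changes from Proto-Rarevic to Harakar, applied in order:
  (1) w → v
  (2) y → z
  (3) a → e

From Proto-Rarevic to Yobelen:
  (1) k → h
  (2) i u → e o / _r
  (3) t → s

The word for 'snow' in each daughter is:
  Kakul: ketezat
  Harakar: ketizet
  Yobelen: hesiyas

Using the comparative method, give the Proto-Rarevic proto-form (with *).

*ketiyat

Position 1: Kakul has k, Harakar has k, Yobelen has h. Kakul preserves k here (none of its changes turn any other segment into k), so the proto-segment is *k.
Position 4: Kakul has e, Harakar has i, Yobelen has i. Harakar preserves i here (none of its changes turn any other segment into i), so the proto-segment is *i.
Position 3: Kakul has t, Harakar has t, Yobelen has s. Kakul preserves t here (none of its changes turn any other segment into t), so the proto-segment is *t.
This points to *ketiyat. Verify forward in each daughter:
Kakul: start from *ketiyat.
  rule 1 (vowel merger): ketiyat → keteyat
  rule 2: no change — keteyat
  rule 3 (unconditioned shift): keteyat → ketezat
  ⇒ Kakul ketezat
Harakar: *ketiyat
  ketiyat (rule 1 does not apply)
  ketiyat → ketizat   [unconditioned shift]
  ketizat → ketizet   [vowel merger]
  giving Harakar ketizet.
Yobelen: *ketiyat > hetiyat > hesiyas  (by unconditioned shift, unconditioned shift)
No other proto-form is consistent with every reflex, so the reconstruction is *ketiyat.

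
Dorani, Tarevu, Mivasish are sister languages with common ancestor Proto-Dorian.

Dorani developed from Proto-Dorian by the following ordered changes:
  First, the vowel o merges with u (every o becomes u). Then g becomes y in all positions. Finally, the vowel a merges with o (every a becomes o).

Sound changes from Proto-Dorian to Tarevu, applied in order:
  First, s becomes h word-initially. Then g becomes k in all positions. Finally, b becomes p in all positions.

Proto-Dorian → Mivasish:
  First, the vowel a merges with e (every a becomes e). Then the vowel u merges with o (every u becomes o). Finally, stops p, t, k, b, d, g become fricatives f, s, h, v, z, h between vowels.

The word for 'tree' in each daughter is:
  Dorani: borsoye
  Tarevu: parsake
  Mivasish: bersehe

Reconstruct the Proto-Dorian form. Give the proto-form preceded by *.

*barsage

Position 6: Dorani has y, Tarevu has k, Mivasish has h. Taking the neighbouring segments as reconstructed: Dorani y could go back to *g or *y; Tarevu k could go back to *k or *g; Mivasish h could go back to *k or *g or *h — the one source consistent with every daughter is *g.
Position 5: Dorani has o, Tarevu has a, Mivasish has e. Tarevu preserves a here (none of its changes turn any other segment into a), so the proto-segment is *a.
Position 1: Dorani has b, Tarevu has p, Mivasish has b. Dorani preserves b here (none of its changes turn any other segment into b), so the proto-segment is *b.
Verify the candidate proto-form against each daughter:
Dorani: start from *barsage.
  rule 1: no change — barsage
  rule 2 (unconditioned shift): barsage → barsaye
  rule 3 (vowel merger): barsaye → borsoye
  ⇒ Dorani borsoye
Tarevu: *barsage
  barsage (rule 1 does not apply)
  barsage → barsake   [unconditioned shift]
  barsake → parsake   [unconditioned shift]
  giving Tarevu parsake.
Mivasish: *barsage
  barsage → bersege   [vowel merger]
  bersege (rule 2 does not apply)
  bersege → bersehe   [intervocalic lenition]
  giving Mivasish bersehe.
No other proto-form is consistent with every reflex, so the reconstruction is *barsage.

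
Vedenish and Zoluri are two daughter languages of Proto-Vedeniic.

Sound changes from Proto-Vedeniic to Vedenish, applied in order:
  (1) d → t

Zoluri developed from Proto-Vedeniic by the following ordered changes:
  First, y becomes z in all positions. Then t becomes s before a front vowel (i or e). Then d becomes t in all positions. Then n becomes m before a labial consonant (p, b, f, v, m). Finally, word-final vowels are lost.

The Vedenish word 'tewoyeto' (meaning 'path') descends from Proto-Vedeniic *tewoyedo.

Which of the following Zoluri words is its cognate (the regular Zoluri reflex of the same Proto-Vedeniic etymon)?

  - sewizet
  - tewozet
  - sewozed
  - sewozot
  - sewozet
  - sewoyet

sewozet

Zoluri: *tewoyedo
  tewoyedo → tewozedo   [unconditioned shift]
  tewozedo → sewozedo   [palatalisation]
  sewozedo → sewozeto   [unconditioned shift]
  sewozeto (rule 4 does not apply)
  sewozeto → sewozet   [apocope]
  giving Zoluri sewozet.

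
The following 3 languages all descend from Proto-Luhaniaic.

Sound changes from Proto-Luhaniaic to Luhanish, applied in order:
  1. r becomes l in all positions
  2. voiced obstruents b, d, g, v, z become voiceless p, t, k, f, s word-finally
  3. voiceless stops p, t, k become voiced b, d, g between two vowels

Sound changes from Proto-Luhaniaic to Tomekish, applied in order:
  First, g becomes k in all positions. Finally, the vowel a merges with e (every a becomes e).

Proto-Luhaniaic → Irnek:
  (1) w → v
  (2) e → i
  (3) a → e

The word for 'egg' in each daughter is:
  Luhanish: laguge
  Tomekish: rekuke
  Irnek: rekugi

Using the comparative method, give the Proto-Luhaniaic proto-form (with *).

*rakuge

Position 3: Luhanish has g, Tomekish has k, Irnek has k. Irnek preserves k here (none of its changes turn any other segment into k), so the proto-segment is *k.
Position 1: Luhanish has l, Tomekish has r, Irnek has r. Tomekish preserves r here (none of its changes turn any other segment into r), so the proto-segment is *r.
Continuing position by position gives *rakuge; check it forward:
Luhanish: *rakuge
  rakuge → lakuge   [unconditioned shift]
  lakuge (rule 2 does not apply)
  lakuge → laguge   [intervocalic voicing]
  giving Luhanish laguge.
Tomekish: start from *rakuge.
  rule 1 (unconditioned shift): rakuge → rakuke
  rule 2 (vowel merger): rakuke → rekuke
  ⇒ Tomekish rekuke
Irnek: *rakuge
  rakuge (rule 1 does not apply)
  rakuge → rakugi   [vowel merger]
  rakugi → rekugi   [vowel merger]
  giving Irnek rekugi.
*rakuge is the unique common source.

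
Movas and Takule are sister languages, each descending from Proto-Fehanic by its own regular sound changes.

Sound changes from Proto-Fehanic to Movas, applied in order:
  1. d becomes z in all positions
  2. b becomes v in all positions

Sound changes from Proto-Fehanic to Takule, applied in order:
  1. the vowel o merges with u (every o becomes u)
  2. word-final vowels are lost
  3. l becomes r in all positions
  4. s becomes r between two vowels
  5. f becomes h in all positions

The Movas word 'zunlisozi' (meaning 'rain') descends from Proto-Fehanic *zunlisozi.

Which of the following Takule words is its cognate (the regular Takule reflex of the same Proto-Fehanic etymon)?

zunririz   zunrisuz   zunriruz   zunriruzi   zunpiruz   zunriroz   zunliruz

Takule: start from *zunlisozi.
  rule 1 (vowel merger): zunlisozi → zunlisuzi
  rule 2 (apocope): zunlisuzi → zunlisuz
  rule 3 (unconditioned shift): zunlisuz → zunrisuz
  rule 4 (rhotacism): zunrisuz → zunriruz
  rule 5: no change — zunriruz
  ⇒ Takule zunriruz
The other candidates each miss or misapply at least one Takule change.

zunriruz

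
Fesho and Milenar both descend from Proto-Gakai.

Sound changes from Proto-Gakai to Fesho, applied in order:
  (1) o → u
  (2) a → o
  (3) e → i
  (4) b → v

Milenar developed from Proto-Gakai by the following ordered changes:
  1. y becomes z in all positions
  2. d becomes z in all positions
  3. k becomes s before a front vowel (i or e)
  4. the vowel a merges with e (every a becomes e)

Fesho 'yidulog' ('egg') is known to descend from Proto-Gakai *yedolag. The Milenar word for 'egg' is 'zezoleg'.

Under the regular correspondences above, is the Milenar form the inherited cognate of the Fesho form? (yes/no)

Derive the expected Milenar reflex of *yedolag:
Milenar: start from *yedolag.
  rule 1 (unconditioned shift): yedolag → zedolag
  rule 2 (unconditioned shift): zedolag → zezolag
  rule 3: no change — zezolag
  rule 4 (vowel merger): zezolag → zezoleg
  ⇒ Milenar zezoleg
Milenar 'zezoleg' matches the regular reflex exactly, so the pair is cognate.

yes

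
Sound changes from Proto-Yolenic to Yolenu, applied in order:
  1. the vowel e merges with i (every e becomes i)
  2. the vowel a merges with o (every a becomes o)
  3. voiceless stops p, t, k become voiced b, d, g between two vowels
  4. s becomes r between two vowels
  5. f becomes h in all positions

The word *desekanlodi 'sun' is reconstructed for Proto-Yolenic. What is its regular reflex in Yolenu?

dirigonlodi

Yolenu: *desekanlodi > disikanlodi > disikonlodi > disigonlodi > dirigonlodi  (by vowel merger, vowel merger, intervocalic voicing, rhotacism)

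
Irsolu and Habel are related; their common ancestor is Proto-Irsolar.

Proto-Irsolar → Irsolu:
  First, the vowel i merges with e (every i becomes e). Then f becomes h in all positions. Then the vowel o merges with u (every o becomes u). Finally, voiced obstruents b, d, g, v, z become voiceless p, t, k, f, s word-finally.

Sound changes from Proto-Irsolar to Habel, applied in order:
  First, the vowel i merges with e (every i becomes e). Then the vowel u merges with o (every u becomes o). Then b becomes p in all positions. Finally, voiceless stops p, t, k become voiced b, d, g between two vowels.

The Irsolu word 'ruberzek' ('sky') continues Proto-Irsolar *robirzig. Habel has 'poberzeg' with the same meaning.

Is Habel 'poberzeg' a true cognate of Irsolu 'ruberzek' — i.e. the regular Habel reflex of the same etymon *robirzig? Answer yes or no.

Derive the expected Habel reflex of *robirzig:
Habel: *robirzig
  robirzig → roberzeg   [vowel merger]
  roberzeg (rule 2 does not apply)
  roberzeg → roperzeg   [unconditioned shift]
  roperzeg → roberzeg   [intervocalic voicing]
  giving Habel roberzeg.
The regular Habel reflex would be 'roberzeg', but the attested form is 'poberzeg'. The correspondence is irregular, so they are not cognates (the Habel form has a different source).

no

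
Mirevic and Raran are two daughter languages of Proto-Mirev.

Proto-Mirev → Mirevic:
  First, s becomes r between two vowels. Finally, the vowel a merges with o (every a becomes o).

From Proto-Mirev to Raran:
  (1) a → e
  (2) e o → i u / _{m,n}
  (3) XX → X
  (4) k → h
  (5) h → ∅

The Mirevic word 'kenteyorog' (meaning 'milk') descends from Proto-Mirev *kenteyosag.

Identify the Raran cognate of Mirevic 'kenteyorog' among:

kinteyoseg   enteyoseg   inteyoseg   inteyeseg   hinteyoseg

inteyoseg

Raran: *kenteyosag
  kenteyosag → kenteyoseg   [vowel merger]
  kenteyoseg → kinteyoseg   [pre-nasal raising]
  kinteyoseg (rule 3 does not apply)
  kinteyoseg → hinteyoseg   [unconditioned shift]
  hinteyoseg → inteyoseg   [h-loss]
  giving Raran inteyoseg.
Only 'inteyoseg' matches the regular Raran development of *kenteyosag.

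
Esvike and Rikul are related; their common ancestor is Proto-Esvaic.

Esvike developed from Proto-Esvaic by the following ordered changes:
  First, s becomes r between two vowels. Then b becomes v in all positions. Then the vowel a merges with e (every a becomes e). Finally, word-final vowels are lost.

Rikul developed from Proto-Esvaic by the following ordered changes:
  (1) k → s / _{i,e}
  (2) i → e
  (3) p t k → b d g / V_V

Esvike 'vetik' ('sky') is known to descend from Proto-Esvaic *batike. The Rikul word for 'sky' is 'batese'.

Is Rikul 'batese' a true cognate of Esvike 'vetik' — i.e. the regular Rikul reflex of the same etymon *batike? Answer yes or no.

no

Derive the expected Rikul reflex of *batike:
Rikul: start from *batike.
  rule 1 (palatalisation): batike → batise
  rule 2 (vowel merger): batise → batese
  rule 3 (intervocalic voicing): batese → badese
  ⇒ Rikul badese
The regular Rikul reflex would be 'badese', but the attested form is 'batese'. The correspondence is irregular, so they are not cognates (the Rikul form has a different source).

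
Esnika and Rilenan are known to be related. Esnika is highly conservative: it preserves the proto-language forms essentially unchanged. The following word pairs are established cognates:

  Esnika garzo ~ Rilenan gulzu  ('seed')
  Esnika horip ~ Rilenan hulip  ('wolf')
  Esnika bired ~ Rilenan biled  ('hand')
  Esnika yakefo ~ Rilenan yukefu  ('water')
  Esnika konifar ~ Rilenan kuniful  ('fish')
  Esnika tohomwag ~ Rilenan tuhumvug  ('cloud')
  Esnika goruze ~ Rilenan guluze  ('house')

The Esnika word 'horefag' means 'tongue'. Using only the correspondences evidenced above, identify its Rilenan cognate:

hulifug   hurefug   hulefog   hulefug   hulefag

hulefug

horip ~ hulip, goruze ~ guluze — Esnika o corresponds to Rilenan u after a consonant, before r.
bired ~ biled — Esnika r corresponds to Rilenan l between vowels (before a front vowel).
yakefo ~ yukefu, tohomwag ~ tuhumvug — Esnika a corresponds to Rilenan u after a consonant, before a consonant other than r, m, n, p, b, f, v.
Applying these to Esnika 'horefag':
  horefag → hurefag   (o→u after a consonant, before r)
  hurefag → hulefag   (r→l between vowels (before a front vowel))
  hulefag → hulefug   (a→u after a consonant, before a consonant other than r, m, n, p, b, f, v)
So the Rilenan cognate is 'hulefug'.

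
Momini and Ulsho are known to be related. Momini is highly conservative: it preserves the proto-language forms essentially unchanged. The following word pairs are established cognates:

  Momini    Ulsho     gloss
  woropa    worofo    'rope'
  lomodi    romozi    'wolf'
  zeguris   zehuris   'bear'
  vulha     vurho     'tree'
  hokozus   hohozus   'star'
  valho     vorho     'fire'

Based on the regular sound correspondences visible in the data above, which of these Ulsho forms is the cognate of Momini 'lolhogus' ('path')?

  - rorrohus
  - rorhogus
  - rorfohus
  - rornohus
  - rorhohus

lomodi ~ romozi — Momini l corresponds to Ulsho r word-initially before a back vowel.
vulha ~ vurho, valho ~ vorho — Momini l corresponds to Ulsho r after a vowel, before a consonant other than r, m, n, p, b, f, v.
zeguris ~ zehuris — Momini g corresponds to Ulsho h between vowels (before a back vowel).
Applying these to Momini 'lolhogus':
  lolhogus → rolhogus   (l→r word-initially before a back vowel)
  rolhogus → rorhogus   (l→r after a vowel, before a consonant other than r, m, n, p, b, f, v)
  rorhogus → rorhohus   (g→h between vowels (before a back vowel))
So the Ulsho cognate is 'rorhohus'.

rorhohus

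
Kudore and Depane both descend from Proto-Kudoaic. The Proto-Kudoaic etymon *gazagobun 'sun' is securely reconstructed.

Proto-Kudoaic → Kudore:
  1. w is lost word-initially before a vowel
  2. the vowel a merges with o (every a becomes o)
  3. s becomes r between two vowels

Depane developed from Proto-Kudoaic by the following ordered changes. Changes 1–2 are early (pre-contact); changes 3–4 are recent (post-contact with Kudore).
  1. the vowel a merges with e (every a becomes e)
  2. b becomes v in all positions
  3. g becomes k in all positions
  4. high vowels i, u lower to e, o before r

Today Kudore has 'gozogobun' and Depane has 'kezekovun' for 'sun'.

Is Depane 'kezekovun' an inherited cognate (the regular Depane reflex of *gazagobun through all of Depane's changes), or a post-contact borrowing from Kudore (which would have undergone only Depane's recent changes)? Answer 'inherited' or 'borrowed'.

If inherited, *gazagobun would pass through all of Depane's changes:
Depane: start from *gazagobun.
  rule 1 (vowel merger): gazagobun → gezegobun
  rule 2 (unconditioned shift): gezegobun → gezegovun
  rule 3 (unconditioned shift): gezegovun → kezekovun
  rule 4: no change — kezekovun
  ⇒ Depane kezekovun
If borrowed from Kudore 'gozogobun' after the early changes, it would undergo only the recent ones:
  rule 3 (unconditioned shift): gozogobun → kozokobun
  rule 4 (pre-rhotic lowering): no change (kozokobun)
  ⇒ as a loan: kozokobun
Depane 'kezekovun' matches the inherited outcome exactly, so it is an inherited cognate, not a loan.

inherited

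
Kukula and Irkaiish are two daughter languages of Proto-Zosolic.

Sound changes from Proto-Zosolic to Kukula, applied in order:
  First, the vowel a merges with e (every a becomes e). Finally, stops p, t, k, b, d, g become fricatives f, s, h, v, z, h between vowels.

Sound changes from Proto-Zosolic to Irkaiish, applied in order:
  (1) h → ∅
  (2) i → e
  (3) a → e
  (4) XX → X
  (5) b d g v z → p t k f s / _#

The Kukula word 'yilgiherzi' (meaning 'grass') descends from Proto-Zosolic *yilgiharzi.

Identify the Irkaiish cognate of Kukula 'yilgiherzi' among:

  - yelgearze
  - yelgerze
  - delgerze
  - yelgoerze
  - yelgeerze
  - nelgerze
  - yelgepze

yelgerze

Irkaiish: *yilgiharzi
  yilgiharzi → yilgiarzi   [h-loss]
  yilgiarzi → yelgearze   [vowel merger]
  yelgearze → yelgeerze   [vowel merger]
  yelgeerze → yelgerze   [degemination]
  yelgerze (rule 5 does not apply)
  giving Irkaiish yelgerze.
Only 'yelgerze' matches the regular Irkaiish development of *yilgiharzi.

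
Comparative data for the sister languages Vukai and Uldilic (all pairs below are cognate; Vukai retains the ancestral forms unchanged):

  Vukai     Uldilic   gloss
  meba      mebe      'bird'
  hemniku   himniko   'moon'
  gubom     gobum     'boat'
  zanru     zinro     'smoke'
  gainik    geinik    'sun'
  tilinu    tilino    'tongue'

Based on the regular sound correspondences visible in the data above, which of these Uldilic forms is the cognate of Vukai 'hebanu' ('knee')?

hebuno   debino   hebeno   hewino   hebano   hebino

zanru ~ zinro — Vukai a corresponds to Uldilic i after a consonant, before a nasal.
hemniku ~ himniko, zanru ~ zinro — Vukai u corresponds to Uldilic o word-finally.
Applying these to Vukai 'hebanu':
  hebanu → hebinu   (a→i after a consonant, before a nasal)
  hebinu → hebino   (u→o word-finally)
So the Uldilic cognate is 'hebino'.

hebino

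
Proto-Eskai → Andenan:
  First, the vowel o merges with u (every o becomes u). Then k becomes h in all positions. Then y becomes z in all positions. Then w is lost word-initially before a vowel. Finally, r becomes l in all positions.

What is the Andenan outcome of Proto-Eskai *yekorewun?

Andenan: start from *yekorewun.
  rule 1 (vowel merger): yekorewun → yekurewun
  rule 2 (unconditioned shift): yekurewun → yehurewun
  rule 3 (unconditioned shift): yehurewun → zehurewun
  rule 4: no change — zehurewun
  rule 5 (unconditioned shift): zehurewun → zehulewun
  ⇒ Andenan zehulewun

zehulewun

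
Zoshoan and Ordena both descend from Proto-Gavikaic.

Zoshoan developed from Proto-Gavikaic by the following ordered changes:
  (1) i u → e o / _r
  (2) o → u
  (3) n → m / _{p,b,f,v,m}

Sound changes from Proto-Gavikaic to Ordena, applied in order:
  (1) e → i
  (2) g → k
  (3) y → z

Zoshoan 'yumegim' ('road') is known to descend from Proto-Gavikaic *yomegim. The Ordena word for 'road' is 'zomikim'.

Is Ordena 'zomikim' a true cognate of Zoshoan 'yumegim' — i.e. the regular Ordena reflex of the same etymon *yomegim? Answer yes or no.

Derive the expected Ordena reflex of *yomegim:
Ordena: start from *yomegim.
  rule 1 (vowel merger): yomegim → yomigim
  rule 2 (unconditioned shift): yomigim → yomikim
  rule 3 (unconditioned shift): yomikim → zomikim
  ⇒ Ordena zomikim
Ordena 'zomikim' matches the regular reflex exactly, so the pair is cognate.

yes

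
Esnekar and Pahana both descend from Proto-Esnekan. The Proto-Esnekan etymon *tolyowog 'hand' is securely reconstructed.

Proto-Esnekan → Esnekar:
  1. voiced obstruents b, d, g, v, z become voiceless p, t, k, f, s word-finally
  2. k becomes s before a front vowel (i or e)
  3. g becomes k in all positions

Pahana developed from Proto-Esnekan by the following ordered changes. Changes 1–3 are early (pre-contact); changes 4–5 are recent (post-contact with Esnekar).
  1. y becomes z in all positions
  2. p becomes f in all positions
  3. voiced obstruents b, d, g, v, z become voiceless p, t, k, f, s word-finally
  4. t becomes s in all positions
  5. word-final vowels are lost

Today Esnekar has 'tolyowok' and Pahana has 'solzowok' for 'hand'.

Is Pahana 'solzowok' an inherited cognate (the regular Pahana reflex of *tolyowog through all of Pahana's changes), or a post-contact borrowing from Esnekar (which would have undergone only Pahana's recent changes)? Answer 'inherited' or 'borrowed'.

If inherited, *tolyowog would pass through all of Pahana's changes:
Pahana: *tolyowog > tolzowog > tolzowok > solzowok  (by unconditioned shift, final devoicing, unconditioned shift)
If borrowed from Esnekar 'tolyowok' after the early changes, it would undergo only the recent ones:
  rule 4 (unconditioned shift): tolyowok → solyowok
  rule 5 (apocope): no change (solyowok)
  ⇒ as a loan: solyowok
Pahana 'solzowok' matches the inherited outcome exactly, so it is an inherited cognate, not a loan.

inherited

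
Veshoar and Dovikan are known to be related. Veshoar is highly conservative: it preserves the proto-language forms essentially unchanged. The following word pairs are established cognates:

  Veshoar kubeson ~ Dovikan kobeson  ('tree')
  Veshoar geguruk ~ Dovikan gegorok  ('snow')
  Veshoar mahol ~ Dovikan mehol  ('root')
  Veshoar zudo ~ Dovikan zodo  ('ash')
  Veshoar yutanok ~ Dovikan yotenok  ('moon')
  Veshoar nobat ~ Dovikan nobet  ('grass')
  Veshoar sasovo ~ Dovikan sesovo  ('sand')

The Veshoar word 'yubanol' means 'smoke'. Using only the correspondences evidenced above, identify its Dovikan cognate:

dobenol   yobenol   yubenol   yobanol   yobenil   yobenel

yobenol

kubeson ~ kobeson — Veshoar u corresponds to Dovikan o after a consonant, before a labial obstruent.
yutanok ~ yotenok — Veshoar a corresponds to Dovikan e after a consonant, before a nasal.
Applying these to Veshoar 'yubanol':
  yubanol → yobanol   (u→o after a consonant, before a labial obstruent)
  yobanol → yobenol   (a→e after a consonant, before a nasal)
So the Dovikan cognate is 'yobenol'.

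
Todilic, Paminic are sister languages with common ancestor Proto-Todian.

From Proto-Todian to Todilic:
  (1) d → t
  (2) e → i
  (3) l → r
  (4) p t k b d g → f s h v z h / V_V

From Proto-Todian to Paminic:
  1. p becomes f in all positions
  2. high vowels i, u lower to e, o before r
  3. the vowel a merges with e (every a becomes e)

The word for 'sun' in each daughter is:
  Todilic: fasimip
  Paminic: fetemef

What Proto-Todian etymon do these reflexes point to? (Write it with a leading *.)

*fatemep

Position 3: Todilic has s, Paminic has t. Paminic preserves t here (none of its changes turn any other segment into t), so the proto-segment is *t.
Position 7: Todilic has p, Paminic has f. Todilic preserves p here (none of its changes turn any other segment into p), so the proto-segment is *p.
This points to *fatemep. Verify forward in each daughter:
Todilic: *fatemep > fatimip > fasimip  (by vowel merger, intervocalic lenition)
Paminic: start from *fatemep.
  rule 1 (unconditioned shift): fatemep → fatemef
  rule 2: no change — fatemef
  rule 3 (vowel merger): fatemef → fetemef
  ⇒ Paminic fetemef
No other proto-form is consistent with every reflex, so the reconstruction is *fatemep.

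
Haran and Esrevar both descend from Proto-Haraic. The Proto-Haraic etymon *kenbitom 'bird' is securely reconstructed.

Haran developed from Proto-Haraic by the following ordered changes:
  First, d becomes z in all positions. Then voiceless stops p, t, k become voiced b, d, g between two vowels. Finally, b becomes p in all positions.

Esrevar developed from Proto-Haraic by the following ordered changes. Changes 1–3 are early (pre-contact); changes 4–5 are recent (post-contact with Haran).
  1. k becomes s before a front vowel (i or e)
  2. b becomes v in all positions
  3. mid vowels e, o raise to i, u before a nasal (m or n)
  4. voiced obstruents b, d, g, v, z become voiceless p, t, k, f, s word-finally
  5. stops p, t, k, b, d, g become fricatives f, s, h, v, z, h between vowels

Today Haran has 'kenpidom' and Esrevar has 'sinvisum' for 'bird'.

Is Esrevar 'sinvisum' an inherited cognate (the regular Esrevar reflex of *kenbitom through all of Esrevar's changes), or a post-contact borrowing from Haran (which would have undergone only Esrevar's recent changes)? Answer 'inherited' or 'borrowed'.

inherited

If inherited, *kenbitom would pass through all of Esrevar's changes:
Esrevar: *kenbitom
  kenbitom → senbitom   [palatalisation]
  senbitom → senvitom   [unconditioned shift]
  senvitom → sinvitum   [pre-nasal raising]
  sinvitum (rule 4 does not apply)
  sinvitum → sinvisum   [intervocalic lenition]
  giving Esrevar sinvisum.
If borrowed from Haran 'kenpidom' after the early changes, it would undergo only the recent ones:
  rule 4 (final devoicing): no change (kenpidom)
  rule 5 (intervocalic lenition): kenpidom → kenpizom
  ⇒ as a loan: kenpizom
Esrevar 'sinvisum' matches the inherited outcome exactly, so it is an inherited cognate, not a loan.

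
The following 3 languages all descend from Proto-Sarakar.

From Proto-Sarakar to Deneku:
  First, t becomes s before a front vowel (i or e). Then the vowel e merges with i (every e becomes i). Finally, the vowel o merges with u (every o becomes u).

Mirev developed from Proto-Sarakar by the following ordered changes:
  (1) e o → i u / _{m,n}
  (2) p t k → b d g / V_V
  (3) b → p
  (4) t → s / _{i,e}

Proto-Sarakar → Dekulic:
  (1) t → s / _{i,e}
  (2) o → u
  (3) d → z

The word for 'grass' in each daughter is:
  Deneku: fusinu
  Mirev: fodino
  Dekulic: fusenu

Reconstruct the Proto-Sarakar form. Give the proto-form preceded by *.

Position 3: Deneku has s, Mirev has d, Dekulic has s. Taking the neighbouring segments as reconstructed: Deneku s could go back to *t or *s; Mirev d could go back to *t or *d; Dekulic s could go back to *t or *s — the one source consistent with every daughter is *t.
Position 4: Deneku has i, Mirev has i, Dekulic has e. Dekulic preserves e here (none of its changes turn any other segment into e), so the proto-segment is *e.
Position 2: Deneku has u, Mirev has o, Dekulic has u. Mirev preserves o here (none of its changes turn any other segment into o), so the proto-segment is *o.
Continuing position by position gives *foteno; check it forward:
Deneku: start from *foteno.
  rule 1 (palatalisation): foteno → foseno
  rule 2 (vowel merger): foseno → fosino
  rule 3 (vowel merger): fosino → fusinu
  ⇒ Deneku fusinu
Mirev: start from *foteno.
  rule 1 (pre-nasal raising): foteno → fotino
  rule 2 (intervocalic voicing): fotino → fodino
  rule 3: no change — fodino
  rule 4: no change — fodino
  ⇒ Mirev fodino
Dekulic: start from *foteno.
  rule 1 (palatalisation): foteno → foseno
  rule 2 (vowel merger): foseno → fusenu
  rule 3: no change — fusenu
  ⇒ Dekulic fusenu
*foteno is the unique common source.

*foteno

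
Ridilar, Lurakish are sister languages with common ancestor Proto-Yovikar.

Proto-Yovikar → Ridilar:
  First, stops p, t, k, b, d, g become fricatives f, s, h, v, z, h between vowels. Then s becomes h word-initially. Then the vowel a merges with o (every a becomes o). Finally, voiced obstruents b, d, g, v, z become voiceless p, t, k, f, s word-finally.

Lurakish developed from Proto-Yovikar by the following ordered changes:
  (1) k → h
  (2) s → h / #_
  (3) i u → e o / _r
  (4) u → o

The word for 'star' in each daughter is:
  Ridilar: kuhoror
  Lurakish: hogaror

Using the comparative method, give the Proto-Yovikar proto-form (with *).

Position 3: Ridilar has h, Lurakish has g. Lurakish preserves g here (none of its changes turn any other segment into g), so the proto-segment is *g.
Position 4: Ridilar has o, Lurakish has a. Lurakish preserves a here (none of its changes turn any other segment into a), so the proto-segment is *a.
Verify the candidate proto-form against each daughter:
Ridilar: *kugaror
  kugaror → kuharor   [intervocalic lenition]
  kuharor (rule 2 does not apply)
  kuharor → kuhoror   [vowel merger]
  kuhoror (rule 4 does not apply)
  giving Ridilar kuhoror.
Lurakish: *kugaror
  kugaror → hugaror   [unconditioned shift]
  hugaror (rule 2 does not apply)
  hugaror (rule 3 does not apply)
  hugaror → hogaror   [vowel merger]
  giving Lurakish hogaror.
No other proto-form is consistent with every reflex, so the reconstruction is *kugaror.

*kugaror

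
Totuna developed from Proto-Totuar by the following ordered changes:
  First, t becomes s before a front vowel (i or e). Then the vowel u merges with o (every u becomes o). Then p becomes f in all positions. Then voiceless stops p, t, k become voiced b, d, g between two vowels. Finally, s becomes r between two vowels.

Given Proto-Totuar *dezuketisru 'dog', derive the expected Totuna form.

dezogerisro

Totuna: start from *dezuketisru.
  rule 1 (palatalisation): dezuketisru → dezukesisru
  rule 2 (vowel merger): dezukesisru → dezokesisro
  rule 3: no change — dezokesisro
  rule 4 (intervocalic voicing): dezokesisro → dezogesisro
  rule 5 (rhotacism): dezogesisro → dezogerisro
  ⇒ Totuna dezogerisro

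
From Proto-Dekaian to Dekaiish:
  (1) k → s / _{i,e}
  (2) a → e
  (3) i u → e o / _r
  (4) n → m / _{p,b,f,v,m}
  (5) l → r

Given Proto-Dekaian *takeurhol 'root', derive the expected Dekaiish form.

Dekaiish: *takeurhol
  takeurhol → taseurhol   [palatalisation]
  taseurhol → teseurhol   [vowel merger]
  teseurhol → teseorhol   [pre-rhotic lowering]
  teseorhol (rule 4 does not apply)
  teseorhol → teseorhor   [unconditioned shift]
  giving Dekaiish teseorhor.

teseorhor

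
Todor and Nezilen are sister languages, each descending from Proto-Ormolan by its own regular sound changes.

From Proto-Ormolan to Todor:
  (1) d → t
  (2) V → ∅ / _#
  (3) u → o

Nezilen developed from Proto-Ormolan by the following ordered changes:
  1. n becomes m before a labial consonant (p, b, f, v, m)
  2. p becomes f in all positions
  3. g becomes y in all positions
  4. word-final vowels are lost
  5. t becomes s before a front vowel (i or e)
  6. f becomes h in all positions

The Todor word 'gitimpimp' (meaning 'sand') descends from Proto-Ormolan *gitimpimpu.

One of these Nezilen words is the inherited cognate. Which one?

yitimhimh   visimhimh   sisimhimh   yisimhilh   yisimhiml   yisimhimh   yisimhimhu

Nezilen: *gitimpimpu
  gitimpimpu (rule 1 does not apply)
  gitimpimpu → gitimfimfu   [unconditioned shift]
  gitimfimfu → yitimfimfu   [unconditioned shift]
  yitimfimfu → yitimfimf   [apocope]
  yitimfimf → yisimfimf   [palatalisation]
  yisimfimf → yisimhimh   [unconditioned shift]
  giving Nezilen yisimhimh.

yisimhimh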